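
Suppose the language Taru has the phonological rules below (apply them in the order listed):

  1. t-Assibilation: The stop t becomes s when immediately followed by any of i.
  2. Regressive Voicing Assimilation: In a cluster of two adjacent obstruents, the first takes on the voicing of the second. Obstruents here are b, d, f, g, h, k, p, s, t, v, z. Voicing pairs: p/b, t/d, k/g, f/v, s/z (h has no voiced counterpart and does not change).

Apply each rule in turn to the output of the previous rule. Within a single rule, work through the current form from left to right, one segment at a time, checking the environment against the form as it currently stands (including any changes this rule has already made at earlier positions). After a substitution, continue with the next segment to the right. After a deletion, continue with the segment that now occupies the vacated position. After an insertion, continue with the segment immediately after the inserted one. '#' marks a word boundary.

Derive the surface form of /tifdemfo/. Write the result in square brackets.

1 t-Assibilation: [tifdemfo] → [sifdemfo]
2 Regressive Voicing Assimilation: [sifdemfo] → [sivdemfo]

[sivdemfo]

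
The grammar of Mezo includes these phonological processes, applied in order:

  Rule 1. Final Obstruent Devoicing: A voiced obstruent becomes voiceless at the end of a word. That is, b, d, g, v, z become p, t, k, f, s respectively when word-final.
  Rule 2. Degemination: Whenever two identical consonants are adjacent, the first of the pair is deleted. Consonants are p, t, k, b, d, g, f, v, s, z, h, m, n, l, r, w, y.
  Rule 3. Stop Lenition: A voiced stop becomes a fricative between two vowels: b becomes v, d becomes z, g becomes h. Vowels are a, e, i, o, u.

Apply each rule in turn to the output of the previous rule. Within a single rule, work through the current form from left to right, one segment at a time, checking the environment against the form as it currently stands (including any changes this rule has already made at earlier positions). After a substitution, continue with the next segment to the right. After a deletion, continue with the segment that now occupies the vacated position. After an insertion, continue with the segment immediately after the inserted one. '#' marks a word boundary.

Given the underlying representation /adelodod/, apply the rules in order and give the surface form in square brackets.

[azelozot]

Rule 1 Final Obstruent Devoicing: [adelodod] → [adelodot]
Rule 2 Degemination: no change — [adelodot]
Rule 3 Stop Lenition: [adelodot] → [azelozot]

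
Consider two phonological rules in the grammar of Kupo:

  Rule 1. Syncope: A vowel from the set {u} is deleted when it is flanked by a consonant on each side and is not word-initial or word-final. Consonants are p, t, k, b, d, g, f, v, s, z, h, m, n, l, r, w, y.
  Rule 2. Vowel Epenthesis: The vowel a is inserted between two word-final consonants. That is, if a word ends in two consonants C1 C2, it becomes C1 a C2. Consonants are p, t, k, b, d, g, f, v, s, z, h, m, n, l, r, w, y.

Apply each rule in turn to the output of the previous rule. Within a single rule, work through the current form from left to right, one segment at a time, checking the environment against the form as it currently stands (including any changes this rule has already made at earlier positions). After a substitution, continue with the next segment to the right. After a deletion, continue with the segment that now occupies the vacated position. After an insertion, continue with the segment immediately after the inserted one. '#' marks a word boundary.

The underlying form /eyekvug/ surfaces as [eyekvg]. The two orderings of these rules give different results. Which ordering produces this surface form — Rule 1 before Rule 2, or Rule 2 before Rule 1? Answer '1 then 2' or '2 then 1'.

Order 1 then 2:
  1 Syncope: [eyekvug] → [eyekvg]
  2 Vowel Epenthesis: [eyekvg] → [eyekvag]
  result: [eyekvag]
Order 2 then 1:
  2 Vowel Epenthesis: no change — [eyekvug]
  1 Syncope: [eyekvug] → [eyekvg]
  result: [eyekvg]

2 then 1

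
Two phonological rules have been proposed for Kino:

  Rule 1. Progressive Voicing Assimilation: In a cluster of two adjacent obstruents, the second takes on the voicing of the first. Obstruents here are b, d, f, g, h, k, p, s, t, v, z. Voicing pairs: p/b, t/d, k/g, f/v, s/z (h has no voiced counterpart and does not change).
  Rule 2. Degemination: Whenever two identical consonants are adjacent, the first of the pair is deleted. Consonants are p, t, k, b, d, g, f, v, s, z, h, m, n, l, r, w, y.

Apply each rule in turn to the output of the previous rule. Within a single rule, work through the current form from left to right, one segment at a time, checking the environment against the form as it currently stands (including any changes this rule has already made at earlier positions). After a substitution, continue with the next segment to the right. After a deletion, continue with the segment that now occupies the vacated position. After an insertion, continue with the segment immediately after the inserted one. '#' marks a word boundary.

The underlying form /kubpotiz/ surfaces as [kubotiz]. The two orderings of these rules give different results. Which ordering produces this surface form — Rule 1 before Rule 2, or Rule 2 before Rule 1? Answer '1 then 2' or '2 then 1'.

1 then 2

Order 1 then 2:
  1 Progressive Voicing Assimilation: [kubpotiz] → [kubbotiz]
  2 Degemination: [kubbotiz] → [kubotiz]
  result: [kubotiz]
Order 2 then 1:
  2 Degemination: no change — [kubpotiz]
  1 Progressive Voicing Assimilation: [kubpotiz] → [kubbotiz]
  result: [kubbotiz]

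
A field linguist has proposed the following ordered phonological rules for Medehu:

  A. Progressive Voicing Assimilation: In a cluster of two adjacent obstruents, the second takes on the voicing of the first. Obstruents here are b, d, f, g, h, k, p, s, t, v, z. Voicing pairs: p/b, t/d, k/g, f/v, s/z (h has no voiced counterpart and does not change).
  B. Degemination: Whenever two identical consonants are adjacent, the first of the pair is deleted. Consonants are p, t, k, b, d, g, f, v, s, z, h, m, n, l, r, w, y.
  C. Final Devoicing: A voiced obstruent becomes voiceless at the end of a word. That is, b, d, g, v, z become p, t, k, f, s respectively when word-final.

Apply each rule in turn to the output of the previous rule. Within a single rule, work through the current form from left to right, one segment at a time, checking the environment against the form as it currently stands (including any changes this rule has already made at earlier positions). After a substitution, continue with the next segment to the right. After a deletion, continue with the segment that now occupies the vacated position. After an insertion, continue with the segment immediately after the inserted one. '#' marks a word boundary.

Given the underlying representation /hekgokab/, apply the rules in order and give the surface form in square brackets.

A Progressive Voicing Assimilation: [hekgokab] → [hekkokab]
B Degemination: [hekkokab] → [hekokab]
C Final Devoicing: [hekokab] → [hekokap]

[hekokap]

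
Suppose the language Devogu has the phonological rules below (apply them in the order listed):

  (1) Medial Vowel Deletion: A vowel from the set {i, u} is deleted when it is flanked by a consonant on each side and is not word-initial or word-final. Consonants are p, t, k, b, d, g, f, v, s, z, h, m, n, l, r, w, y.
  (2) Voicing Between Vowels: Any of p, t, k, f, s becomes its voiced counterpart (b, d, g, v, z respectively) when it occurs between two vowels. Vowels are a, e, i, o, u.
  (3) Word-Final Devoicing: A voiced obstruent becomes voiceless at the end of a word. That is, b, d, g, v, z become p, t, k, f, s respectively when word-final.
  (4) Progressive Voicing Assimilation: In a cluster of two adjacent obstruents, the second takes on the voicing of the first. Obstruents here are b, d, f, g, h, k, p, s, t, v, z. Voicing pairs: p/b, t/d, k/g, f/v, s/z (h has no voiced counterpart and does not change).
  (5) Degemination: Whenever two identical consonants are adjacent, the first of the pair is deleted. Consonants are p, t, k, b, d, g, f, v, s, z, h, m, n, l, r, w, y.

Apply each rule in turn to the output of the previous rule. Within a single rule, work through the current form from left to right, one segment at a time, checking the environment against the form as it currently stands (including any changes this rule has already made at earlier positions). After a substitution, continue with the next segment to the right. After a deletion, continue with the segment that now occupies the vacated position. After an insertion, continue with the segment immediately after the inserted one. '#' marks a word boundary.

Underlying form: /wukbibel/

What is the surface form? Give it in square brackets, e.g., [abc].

(1) Medial Vowel Deletion: [wukbibel] → [wkbbel]
(2) Voicing Between Vowels: no change — [wkbbel]
(3) Word-Final Devoicing: no change — [wkbbel]
(4) Progressive Voicing Assimilation: [wkbbel] → [wkppel]
(5) Degemination: [wkppel] → [wkpel]

[wkpel]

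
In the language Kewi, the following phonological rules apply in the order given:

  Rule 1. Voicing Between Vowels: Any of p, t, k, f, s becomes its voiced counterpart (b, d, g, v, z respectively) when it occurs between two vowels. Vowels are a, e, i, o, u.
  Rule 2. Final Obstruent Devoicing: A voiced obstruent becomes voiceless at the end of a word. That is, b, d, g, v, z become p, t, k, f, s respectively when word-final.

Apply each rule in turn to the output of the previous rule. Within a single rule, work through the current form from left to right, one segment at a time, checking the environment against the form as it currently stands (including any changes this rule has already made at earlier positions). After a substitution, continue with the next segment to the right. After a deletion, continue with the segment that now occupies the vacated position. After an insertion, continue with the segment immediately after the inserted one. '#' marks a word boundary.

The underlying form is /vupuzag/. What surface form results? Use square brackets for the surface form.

[vubuzak]

Rule 1 Voicing Between Vowels: [vupuzag] → [vubuzag]
Rule 2 Final Obstruent Devoicing: [vubuzag] → [vubuzak]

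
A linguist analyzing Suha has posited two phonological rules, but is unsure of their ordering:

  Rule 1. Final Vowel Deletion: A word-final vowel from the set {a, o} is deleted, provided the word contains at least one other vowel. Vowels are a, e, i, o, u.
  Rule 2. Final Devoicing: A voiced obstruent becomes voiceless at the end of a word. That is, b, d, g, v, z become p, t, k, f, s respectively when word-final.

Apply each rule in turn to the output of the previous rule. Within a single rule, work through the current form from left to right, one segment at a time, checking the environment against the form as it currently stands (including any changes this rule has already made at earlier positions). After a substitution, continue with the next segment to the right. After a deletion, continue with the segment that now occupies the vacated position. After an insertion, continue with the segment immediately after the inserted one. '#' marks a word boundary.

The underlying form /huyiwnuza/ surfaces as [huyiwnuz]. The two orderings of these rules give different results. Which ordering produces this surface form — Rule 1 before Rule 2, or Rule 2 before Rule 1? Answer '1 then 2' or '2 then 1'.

2 then 1

Order 1 then 2:
  1 Final Vowel Deletion: [huyiwnuza] → [huyiwnuz]
  2 Final Devoicing: [huyiwnuz] → [huyiwnus]
  result: [huyiwnus]
Order 2 then 1:
  2 Final Devoicing: no change — [huyiwnuza]
  1 Final Vowel Deletion: [huyiwnuza] → [huyiwnuz]
  result: [huyiwnuz]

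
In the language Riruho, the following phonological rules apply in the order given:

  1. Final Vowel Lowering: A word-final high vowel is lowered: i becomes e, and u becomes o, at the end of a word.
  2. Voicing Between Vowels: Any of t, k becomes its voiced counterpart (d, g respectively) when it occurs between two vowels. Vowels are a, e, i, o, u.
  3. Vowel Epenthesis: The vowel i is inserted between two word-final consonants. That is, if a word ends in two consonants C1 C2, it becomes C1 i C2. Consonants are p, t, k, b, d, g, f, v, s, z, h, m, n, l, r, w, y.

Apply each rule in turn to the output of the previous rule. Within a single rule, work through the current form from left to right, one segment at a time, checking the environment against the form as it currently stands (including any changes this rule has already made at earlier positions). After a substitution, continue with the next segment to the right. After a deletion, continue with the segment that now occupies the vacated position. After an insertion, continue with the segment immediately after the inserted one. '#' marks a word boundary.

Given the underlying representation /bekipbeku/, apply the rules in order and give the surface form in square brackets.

[begipbego]

1 Final Vowel Lowering: [bekipbeku] → [bekipbeko]
2 Voicing Between Vowels: [bekipbeko] → [begipbego]
3 Vowel Epenthesis: no change — [begipbego]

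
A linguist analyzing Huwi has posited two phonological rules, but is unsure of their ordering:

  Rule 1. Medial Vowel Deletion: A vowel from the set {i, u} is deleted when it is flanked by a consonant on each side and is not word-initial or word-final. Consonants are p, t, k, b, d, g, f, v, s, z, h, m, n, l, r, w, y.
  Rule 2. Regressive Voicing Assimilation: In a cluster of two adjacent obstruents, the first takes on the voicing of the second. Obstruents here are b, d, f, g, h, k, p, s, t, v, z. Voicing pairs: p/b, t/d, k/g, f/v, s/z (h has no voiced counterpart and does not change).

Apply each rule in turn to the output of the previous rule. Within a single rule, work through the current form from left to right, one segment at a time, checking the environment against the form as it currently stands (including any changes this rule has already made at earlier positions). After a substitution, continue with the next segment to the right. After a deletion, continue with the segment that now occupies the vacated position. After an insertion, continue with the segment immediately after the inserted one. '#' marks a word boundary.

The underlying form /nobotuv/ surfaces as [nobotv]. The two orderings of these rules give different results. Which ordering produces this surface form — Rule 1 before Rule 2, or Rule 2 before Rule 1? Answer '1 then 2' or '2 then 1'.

2 then 1

Order 1 then 2:
  1 Medial Vowel Deletion: [nobotuv] → [nobotv]
  2 Regressive Voicing Assimilation: [nobotv] → [nobodv]
  result: [nobodv]
Order 2 then 1:
  2 Regressive Voicing Assimilation: no change — [nobotuv]
  1 Medial Vowel Deletion: [nobotuv] → [nobotv]
  result: [nobotv]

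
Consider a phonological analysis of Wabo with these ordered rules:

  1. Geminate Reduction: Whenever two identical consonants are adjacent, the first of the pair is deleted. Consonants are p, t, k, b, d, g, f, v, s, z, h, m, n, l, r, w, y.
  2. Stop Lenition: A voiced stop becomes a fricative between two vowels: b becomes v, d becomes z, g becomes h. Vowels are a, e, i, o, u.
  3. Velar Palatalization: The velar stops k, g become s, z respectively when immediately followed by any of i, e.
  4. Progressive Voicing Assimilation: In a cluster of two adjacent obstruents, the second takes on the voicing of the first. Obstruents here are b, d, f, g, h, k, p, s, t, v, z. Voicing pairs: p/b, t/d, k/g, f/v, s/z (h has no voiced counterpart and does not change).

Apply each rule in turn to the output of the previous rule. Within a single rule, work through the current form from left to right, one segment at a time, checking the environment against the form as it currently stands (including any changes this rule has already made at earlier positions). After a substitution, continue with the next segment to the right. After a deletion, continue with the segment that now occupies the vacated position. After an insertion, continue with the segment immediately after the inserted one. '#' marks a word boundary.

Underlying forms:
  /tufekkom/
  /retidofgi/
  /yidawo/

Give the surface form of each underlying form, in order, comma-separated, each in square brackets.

[tufekom], [retizofsi], [yizawo]

/tufekkom/:
  1 Geminate Reduction: [tufekkom] → [tufekom]
  2 Stop Lenition: no change — [tufekom]
  3 Velar Palatalization: no change — [tufekom]
  4 Progressive Voicing Assimilation: no change — [tufekom]
/retidofgi/:
  1 Geminate Reduction: no change — [retidofgi]
  2 Stop Lenition: [retidofgi] → [retizofgi]
  3 Velar Palatalization: [retizofgi] → [retizofzi]
  4 Progressive Voicing Assimilation: [retizofzi] → [retizofsi]
/yidawo/:
  1 Geminate Reduction: no change — [yidawo]
  2 Stop Lenition: [yidawo] → [yizawo]
  3 Velar Palatalization: no change — [yizawo]
  4 Progressive Voicing Assimilation: no change — [yizawo]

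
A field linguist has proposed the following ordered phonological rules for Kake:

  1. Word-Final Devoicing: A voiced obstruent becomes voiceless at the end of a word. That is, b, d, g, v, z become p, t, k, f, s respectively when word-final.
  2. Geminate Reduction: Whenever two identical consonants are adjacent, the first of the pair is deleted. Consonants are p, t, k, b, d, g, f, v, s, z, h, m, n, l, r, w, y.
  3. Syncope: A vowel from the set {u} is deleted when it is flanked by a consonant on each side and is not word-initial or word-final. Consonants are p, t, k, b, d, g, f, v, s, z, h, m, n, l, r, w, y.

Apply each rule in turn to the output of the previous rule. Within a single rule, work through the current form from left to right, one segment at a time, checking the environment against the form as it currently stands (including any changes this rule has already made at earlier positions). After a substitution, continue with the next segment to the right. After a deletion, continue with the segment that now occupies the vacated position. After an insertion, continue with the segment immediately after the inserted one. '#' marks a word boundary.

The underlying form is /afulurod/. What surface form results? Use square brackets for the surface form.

[aflrot]

1 Word-Final Devoicing: [afulurod] → [afulurot]
2 Geminate Reduction: no change — [afulurot]
3 Syncope: [afulurot] → [aflrot]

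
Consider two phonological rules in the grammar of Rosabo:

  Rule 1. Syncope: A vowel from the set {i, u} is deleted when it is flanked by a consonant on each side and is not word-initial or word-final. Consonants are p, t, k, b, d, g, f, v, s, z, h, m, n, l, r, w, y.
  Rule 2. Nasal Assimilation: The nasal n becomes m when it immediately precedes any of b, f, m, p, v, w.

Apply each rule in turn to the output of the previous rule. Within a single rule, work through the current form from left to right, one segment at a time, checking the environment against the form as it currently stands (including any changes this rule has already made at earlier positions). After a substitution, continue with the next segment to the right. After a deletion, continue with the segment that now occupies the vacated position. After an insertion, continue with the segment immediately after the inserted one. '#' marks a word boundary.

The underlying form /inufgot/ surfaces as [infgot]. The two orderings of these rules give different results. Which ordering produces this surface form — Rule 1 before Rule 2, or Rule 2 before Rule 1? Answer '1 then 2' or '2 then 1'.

2 then 1

Order 1 then 2:
  1 Syncope: [inufgot] → [infgot]
  2 Nasal Assimilation: [infgot] → [imfgot]
  result: [imfgot]
Order 2 then 1:
  2 Nasal Assimilation: no change — [inufgot]
  1 Syncope: [inufgot] → [infgot]
  result: [infgot]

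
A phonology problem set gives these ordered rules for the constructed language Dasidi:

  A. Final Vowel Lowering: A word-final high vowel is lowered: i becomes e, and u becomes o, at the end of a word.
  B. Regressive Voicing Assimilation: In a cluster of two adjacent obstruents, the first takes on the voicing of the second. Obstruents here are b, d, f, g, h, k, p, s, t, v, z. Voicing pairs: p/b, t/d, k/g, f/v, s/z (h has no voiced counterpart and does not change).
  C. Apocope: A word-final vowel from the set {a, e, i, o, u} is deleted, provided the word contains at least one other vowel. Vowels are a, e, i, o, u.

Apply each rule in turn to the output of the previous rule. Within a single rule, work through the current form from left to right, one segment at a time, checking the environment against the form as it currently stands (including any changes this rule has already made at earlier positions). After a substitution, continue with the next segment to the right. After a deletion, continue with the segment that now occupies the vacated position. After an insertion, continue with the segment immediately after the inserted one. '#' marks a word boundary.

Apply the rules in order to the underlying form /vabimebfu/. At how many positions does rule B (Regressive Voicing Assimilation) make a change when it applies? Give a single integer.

1

A Final Vowel Lowering: [vabimebfu] → [vabimebfo]
B Regressive Voicing Assimilation: [vabimebfo] → [vabimepfo]
C Apocope: [vabimepfo] → [vabimepf]
Rule B changed 1 position(s).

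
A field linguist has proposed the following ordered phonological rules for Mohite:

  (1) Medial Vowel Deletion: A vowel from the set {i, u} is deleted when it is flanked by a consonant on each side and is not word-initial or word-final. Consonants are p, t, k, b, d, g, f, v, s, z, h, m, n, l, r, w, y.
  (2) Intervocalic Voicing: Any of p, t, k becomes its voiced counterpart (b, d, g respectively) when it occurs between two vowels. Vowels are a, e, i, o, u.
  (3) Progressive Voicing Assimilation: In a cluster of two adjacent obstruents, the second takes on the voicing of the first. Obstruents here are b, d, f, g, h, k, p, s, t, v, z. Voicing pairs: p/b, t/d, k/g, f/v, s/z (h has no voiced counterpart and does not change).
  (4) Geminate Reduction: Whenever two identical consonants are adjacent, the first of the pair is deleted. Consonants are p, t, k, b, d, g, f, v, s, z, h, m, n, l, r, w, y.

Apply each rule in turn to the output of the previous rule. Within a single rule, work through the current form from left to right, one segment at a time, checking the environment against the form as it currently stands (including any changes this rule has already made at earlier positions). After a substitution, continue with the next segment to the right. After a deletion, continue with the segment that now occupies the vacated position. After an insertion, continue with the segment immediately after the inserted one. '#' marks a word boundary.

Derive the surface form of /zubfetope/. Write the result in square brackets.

(1) Medial Vowel Deletion: [zubfetope] → [zbfetope]
(2) Intervocalic Voicing: [zbfetope] → [zbfedobe]
(3) Progressive Voicing Assimilation: [zbfedobe] → [zbvedobe]
(4) Geminate Reduction: no change — [zbvedobe]

[zbvedobe]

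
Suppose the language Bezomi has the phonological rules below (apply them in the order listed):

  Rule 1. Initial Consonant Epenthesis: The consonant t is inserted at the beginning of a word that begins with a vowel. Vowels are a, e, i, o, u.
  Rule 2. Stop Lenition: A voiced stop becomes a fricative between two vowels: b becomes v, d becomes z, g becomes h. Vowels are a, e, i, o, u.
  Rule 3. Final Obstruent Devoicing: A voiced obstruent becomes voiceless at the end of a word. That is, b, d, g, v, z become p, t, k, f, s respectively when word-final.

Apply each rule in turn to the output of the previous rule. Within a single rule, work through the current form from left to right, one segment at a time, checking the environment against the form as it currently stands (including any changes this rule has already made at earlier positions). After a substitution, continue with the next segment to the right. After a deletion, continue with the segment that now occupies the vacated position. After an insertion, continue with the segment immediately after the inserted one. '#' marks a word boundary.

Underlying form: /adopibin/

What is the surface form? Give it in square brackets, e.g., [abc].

[tazopivin]

Rule 1 Initial Consonant Epenthesis: [adopibin] → [tadopibin]
Rule 2 Stop Lenition: [tadopibin] → [tazopivin]
Rule 3 Final Obstruent Devoicing: no change — [tazopivin]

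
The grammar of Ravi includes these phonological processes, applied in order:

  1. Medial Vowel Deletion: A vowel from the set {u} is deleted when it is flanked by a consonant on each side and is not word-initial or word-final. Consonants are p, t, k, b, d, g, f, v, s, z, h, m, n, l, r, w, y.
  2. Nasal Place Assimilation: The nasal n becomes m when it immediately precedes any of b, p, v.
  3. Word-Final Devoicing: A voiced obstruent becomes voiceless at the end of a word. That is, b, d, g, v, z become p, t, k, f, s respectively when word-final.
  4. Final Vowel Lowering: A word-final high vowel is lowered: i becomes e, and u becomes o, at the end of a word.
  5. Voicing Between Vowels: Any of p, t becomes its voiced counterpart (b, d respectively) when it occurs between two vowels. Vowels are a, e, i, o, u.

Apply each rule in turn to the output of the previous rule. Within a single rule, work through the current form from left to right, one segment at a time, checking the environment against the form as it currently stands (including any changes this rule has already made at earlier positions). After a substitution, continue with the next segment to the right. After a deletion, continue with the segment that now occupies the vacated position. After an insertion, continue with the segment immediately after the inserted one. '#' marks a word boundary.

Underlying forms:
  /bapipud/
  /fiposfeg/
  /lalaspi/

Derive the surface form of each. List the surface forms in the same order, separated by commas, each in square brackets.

[babipt], [fibosfek], [lalaspe]

/bapipud/:
  1 Medial Vowel Deletion: [bapipud] → [bapipd]
  2 Nasal Place Assimilation: no change — [bapipd]
  3 Word-Final Devoicing: [bapipd] → [bapipt]
  4 Final Vowel Lowering: no change — [bapipt]
  5 Voicing Between Vowels: [bapipt] → [babipt]
/fiposfeg/:
  1 Medial Vowel Deletion: no change — [fiposfeg]
  2 Nasal Place Assimilation: no change — [fiposfeg]
  3 Word-Final Devoicing: [fiposfeg] → [fiposfek]
  4 Final Vowel Lowering: no change — [fiposfek]
  5 Voicing Between Vowels: [fiposfek] → [fibosfek]
/lalaspi/:
  1 Medial Vowel Deletion: no change — [lalaspi]
  2 Nasal Place Assimilation: no change — [lalaspi]
  3 Word-Final Devoicing: no change — [lalaspi]
  4 Final Vowel Lowering: [lalaspi] → [lalaspe]
  5 Voicing Between Vowels: no change — [lalaspe]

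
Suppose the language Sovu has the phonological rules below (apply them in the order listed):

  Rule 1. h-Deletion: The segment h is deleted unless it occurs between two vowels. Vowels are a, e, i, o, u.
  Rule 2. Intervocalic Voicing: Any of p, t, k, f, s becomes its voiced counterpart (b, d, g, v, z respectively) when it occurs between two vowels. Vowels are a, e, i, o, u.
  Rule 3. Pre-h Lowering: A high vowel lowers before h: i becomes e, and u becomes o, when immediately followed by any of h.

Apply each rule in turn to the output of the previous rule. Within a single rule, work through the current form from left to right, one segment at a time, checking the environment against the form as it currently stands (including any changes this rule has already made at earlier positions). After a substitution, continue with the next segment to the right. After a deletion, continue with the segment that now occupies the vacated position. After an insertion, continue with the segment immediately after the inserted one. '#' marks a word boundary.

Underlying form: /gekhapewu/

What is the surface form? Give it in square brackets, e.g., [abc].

Rule 1 h-Deletion: [gekhapewu] → [gekapewu]
Rule 2 Intervocalic Voicing: [gekapewu] → [gegabewu]
Rule 3 Pre-h Lowering: no change — [gegabewu]

[gegabewu]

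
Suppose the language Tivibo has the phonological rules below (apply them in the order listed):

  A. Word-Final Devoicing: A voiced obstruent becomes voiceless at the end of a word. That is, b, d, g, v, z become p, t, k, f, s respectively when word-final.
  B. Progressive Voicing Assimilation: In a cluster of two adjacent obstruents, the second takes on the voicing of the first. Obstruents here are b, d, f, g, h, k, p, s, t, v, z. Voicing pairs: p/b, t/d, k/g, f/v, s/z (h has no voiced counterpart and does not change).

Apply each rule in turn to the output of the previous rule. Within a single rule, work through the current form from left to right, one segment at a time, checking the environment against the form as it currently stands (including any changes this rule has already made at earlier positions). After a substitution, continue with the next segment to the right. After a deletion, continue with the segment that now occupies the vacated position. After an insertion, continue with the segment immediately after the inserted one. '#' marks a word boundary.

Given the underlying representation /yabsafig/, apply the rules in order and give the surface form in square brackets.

A Word-Final Devoicing: [yabsafig] → [yabsafik]
B Progressive Voicing Assimilation: [yabsafik] → [yabzafik]

[yabzafik]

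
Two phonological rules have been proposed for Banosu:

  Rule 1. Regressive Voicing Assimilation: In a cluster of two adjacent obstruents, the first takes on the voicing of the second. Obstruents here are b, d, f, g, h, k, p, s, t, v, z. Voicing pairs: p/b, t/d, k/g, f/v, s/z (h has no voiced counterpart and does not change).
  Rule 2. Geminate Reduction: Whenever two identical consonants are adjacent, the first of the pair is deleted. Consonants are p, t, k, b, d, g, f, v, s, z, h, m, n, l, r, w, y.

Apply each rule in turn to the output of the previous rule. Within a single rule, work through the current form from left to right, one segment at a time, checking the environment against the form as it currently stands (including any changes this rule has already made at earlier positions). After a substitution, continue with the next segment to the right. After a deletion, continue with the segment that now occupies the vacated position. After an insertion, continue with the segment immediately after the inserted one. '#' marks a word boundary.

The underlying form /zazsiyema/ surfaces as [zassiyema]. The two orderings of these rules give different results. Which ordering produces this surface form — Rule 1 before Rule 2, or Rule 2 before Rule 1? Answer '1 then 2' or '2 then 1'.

Order 1 then 2:
  1 Regressive Voicing Assimilation: [zazsiyema] → [zassiyema]
  2 Geminate Reduction: [zassiyema] → [zasiyema]
  result: [zasiyema]
Order 2 then 1:
  2 Geminate Reduction: no change — [zazsiyema]
  1 Regressive Voicing Assimilation: [zazsiyema] → [zassiyema]
  result: [zassiyema]

2 then 1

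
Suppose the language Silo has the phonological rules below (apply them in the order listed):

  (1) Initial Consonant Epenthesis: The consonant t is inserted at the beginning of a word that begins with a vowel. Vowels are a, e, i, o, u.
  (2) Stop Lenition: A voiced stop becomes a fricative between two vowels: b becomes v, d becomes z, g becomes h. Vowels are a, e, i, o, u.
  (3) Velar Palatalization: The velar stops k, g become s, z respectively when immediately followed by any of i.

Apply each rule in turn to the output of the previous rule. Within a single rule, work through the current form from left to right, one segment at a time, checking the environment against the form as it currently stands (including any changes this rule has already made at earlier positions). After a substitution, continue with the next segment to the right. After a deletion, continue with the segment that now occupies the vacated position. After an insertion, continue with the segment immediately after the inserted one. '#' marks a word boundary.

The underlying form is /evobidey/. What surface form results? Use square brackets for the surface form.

(1) Initial Consonant Epenthesis: [evobidey] → [tevobidey]
(2) Stop Lenition: [tevobidey] → [tevovizey]
(3) Velar Palatalization: no change — [tevovizey]

[tevovizey]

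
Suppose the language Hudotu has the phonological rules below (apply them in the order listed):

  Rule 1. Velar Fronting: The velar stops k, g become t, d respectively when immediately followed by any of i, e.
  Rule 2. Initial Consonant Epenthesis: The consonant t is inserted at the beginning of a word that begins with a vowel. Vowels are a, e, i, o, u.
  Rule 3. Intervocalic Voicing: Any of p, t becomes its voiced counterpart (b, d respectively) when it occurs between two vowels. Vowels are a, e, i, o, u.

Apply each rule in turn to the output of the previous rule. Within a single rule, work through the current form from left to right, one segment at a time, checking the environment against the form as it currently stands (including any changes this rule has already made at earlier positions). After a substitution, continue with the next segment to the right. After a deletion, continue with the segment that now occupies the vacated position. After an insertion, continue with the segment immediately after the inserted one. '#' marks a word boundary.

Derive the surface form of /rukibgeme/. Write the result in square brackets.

[rudibdeme]

Rule 1 Velar Fronting: [rukibgeme] → [rutibdeme]
Rule 2 Initial Consonant Epenthesis: no change — [rutibdeme]
Rule 3 Intervocalic Voicing: [rutibdeme] → [rudibdeme]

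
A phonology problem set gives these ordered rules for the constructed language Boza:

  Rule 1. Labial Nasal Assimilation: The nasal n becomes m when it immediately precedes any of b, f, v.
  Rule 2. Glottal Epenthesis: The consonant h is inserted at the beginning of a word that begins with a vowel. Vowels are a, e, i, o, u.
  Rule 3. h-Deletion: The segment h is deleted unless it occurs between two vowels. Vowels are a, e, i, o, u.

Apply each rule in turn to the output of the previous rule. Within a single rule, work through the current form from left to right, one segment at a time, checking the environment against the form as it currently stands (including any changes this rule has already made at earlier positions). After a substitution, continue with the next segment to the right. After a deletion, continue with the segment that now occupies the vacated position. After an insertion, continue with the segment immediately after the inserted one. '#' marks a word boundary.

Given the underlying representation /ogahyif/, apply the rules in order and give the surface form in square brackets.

Rule 1 Labial Nasal Assimilation: no change — [ogahyif]
Rule 2 Glottal Epenthesis: [ogahyif] → [hogahyif]
Rule 3 h-Deletion: [hogahyif] → [ogayif]

[ogayif]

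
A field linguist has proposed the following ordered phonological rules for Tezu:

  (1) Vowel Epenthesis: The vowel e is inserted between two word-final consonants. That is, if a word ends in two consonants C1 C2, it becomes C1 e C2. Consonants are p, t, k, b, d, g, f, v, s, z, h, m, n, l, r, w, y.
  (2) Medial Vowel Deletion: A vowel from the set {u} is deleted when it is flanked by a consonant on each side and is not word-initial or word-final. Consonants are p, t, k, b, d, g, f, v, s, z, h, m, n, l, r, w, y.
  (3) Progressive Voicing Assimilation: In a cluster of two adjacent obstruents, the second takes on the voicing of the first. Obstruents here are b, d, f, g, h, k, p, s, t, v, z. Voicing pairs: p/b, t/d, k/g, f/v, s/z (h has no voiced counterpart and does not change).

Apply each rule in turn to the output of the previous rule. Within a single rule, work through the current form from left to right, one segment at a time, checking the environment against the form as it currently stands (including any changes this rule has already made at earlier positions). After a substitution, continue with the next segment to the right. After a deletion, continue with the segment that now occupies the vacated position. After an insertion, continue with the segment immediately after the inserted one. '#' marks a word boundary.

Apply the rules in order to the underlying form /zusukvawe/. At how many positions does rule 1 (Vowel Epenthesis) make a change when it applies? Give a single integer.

0

(1) Vowel Epenthesis: no change — [zusukvawe]
(2) Medial Vowel Deletion: [zusukvawe] → [zskvawe]
(3) Progressive Voicing Assimilation: [zskvawe] → [zzgvawe]
Rule 1 changed 0 position(s).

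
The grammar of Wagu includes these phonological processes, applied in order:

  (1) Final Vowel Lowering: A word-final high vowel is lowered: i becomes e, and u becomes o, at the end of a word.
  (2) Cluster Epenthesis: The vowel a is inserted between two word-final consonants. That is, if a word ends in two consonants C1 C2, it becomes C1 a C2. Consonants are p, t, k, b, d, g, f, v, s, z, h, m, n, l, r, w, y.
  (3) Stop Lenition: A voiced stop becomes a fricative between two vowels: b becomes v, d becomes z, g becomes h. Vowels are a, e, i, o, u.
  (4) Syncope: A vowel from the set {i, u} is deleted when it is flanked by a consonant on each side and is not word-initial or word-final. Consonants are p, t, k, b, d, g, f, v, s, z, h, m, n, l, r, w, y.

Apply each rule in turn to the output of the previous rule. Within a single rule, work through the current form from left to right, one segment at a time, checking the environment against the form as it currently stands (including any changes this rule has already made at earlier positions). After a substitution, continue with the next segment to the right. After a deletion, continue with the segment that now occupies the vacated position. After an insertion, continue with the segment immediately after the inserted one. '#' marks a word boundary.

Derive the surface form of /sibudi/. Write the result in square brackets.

(1) Final Vowel Lowering: [sibudi] → [sibude]
(2) Cluster Epenthesis: no change — [sibude]
(3) Stop Lenition: [sibude] → [sivuze]
(4) Syncope: [sivuze] → [svze]

[svze]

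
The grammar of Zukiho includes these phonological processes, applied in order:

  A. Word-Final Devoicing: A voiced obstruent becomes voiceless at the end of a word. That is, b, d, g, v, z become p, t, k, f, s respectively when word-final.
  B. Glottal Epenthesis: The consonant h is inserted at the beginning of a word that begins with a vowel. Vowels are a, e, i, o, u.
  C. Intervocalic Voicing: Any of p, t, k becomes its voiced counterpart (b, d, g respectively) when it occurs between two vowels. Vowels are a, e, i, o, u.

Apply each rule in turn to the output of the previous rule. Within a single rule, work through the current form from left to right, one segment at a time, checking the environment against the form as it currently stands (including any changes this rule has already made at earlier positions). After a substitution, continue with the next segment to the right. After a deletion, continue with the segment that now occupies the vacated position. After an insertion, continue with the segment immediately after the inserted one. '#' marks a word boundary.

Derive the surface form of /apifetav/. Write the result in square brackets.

A Word-Final Devoicing: [apifetav] → [apifetaf]
B Glottal Epenthesis: [apifetaf] → [hapifetaf]
C Intervocalic Voicing: [hapifetaf] → [habifedaf]

[habifedaf]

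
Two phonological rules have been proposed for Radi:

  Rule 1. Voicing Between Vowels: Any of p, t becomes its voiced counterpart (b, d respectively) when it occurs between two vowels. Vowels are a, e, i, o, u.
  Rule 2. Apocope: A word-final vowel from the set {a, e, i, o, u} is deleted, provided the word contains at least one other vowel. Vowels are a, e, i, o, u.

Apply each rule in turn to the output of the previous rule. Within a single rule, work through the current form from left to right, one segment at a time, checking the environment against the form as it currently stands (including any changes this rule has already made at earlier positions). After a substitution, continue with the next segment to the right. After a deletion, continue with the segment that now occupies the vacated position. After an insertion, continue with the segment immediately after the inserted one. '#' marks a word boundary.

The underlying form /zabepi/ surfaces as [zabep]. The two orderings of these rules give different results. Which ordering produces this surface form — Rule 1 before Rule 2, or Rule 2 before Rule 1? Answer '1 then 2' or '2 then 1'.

Order 1 then 2:
  1 Voicing Between Vowels: [zabepi] → [zabebi]
  2 Apocope: [zabebi] → [zabeb]
  result: [zabeb]
Order 2 then 1:
  2 Apocope: [zabepi] → [zabep]
  1 Voicing Between Vowels: no change — [zabep]
  result: [zabep]

2 then 1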